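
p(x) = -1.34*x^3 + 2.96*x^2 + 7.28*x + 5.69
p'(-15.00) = -986.02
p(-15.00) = 5084.99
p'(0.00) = 7.28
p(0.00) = 5.69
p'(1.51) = 7.05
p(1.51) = 18.82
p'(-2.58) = -34.75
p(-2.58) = 29.62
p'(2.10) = 1.98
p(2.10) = 21.62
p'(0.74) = 9.46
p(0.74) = 12.16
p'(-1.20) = -5.61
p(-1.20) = 3.53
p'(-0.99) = -2.52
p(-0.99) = 2.68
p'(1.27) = 8.31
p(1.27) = 16.96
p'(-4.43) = -97.84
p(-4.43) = 148.03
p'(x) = -4.02*x^2 + 5.92*x + 7.28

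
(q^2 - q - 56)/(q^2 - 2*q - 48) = (q + 7)/(q + 6)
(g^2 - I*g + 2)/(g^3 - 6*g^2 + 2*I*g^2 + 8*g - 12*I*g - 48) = (g + I)/(g^2 + g*(-6 + 4*I) - 24*I)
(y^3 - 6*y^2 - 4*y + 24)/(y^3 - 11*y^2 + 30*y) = (y^2 - 4)/(y*(y - 5))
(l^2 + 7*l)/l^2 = (l + 7)/l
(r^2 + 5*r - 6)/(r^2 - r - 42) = (r - 1)/(r - 7)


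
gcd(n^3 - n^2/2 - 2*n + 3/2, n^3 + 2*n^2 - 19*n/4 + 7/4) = n - 1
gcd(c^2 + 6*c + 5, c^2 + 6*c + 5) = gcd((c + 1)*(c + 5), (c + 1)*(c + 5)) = c^2 + 6*c + 5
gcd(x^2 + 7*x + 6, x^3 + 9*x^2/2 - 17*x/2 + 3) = x + 6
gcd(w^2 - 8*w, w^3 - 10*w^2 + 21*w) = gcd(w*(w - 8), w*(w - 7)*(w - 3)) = w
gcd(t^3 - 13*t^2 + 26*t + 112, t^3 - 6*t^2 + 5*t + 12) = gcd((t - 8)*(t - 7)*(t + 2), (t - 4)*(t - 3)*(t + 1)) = 1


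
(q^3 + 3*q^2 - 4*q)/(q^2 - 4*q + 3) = q*(q + 4)/(q - 3)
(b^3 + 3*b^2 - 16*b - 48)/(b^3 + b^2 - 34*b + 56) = (b^2 + 7*b + 12)/(b^2 + 5*b - 14)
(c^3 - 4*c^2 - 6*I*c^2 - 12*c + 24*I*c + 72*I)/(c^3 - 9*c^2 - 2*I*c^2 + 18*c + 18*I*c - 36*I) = (c^2 + c*(2 - 6*I) - 12*I)/(c^2 + c*(-3 - 2*I) + 6*I)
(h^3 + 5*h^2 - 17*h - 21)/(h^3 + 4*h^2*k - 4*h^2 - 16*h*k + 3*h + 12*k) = (h^2 + 8*h + 7)/(h^2 + 4*h*k - h - 4*k)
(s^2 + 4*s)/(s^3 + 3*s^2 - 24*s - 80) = s/(s^2 - s - 20)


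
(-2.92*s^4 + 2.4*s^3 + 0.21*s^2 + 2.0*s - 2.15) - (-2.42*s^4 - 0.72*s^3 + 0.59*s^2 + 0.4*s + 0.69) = -0.5*s^4 + 3.12*s^3 - 0.38*s^2 + 1.6*s - 2.84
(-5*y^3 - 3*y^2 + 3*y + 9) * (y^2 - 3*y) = -5*y^5 + 12*y^4 + 12*y^3 - 27*y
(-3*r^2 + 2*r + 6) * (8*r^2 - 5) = -24*r^4 + 16*r^3 + 63*r^2 - 10*r - 30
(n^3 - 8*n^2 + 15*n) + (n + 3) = n^3 - 8*n^2 + 16*n + 3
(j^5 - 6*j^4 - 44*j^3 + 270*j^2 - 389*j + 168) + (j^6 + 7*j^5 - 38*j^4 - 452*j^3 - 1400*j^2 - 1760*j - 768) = j^6 + 8*j^5 - 44*j^4 - 496*j^3 - 1130*j^2 - 2149*j - 600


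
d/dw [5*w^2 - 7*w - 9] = 10*w - 7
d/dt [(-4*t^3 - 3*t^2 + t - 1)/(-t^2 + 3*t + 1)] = 4*(t^4 - 6*t^3 - 5*t^2 - 2*t + 1)/(t^4 - 6*t^3 + 7*t^2 + 6*t + 1)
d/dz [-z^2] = -2*z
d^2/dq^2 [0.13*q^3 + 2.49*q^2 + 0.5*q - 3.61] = 0.78*q + 4.98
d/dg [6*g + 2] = 6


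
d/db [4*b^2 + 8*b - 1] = 8*b + 8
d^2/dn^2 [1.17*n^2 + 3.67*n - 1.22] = 2.34000000000000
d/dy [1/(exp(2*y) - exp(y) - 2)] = (1 - 2*exp(y))*exp(y)/(-exp(2*y) + exp(y) + 2)^2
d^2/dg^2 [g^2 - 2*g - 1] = 2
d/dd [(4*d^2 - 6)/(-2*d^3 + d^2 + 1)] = 4*d*(-4*d^3 + 2*d^2 + (3*d - 1)*(2*d^2 - 3) + 2)/(-2*d^3 + d^2 + 1)^2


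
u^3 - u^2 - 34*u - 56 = (u - 7)*(u + 2)*(u + 4)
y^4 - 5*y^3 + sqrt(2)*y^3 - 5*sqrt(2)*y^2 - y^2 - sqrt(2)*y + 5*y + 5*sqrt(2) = (y - 5)*(y - 1)*(y + 1)*(y + sqrt(2))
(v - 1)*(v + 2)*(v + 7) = v^3 + 8*v^2 + 5*v - 14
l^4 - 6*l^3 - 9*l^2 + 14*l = l*(l - 7)*(l - 1)*(l + 2)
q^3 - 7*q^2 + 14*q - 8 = (q - 4)*(q - 2)*(q - 1)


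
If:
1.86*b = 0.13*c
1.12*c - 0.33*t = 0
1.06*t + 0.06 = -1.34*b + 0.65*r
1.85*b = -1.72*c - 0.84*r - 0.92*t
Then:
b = -0.00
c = -0.01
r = 0.05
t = -0.03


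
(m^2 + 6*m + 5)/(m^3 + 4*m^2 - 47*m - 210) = (m + 1)/(m^2 - m - 42)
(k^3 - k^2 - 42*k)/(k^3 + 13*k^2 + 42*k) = (k - 7)/(k + 7)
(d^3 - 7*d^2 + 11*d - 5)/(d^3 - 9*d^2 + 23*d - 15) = (d - 1)/(d - 3)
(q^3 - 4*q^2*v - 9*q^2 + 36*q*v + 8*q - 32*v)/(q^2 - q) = q - 4*v - 8 + 32*v/q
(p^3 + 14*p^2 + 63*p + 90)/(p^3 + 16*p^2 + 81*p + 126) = (p + 5)/(p + 7)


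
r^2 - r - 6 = (r - 3)*(r + 2)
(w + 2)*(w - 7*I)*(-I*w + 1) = -I*w^3 - 6*w^2 - 2*I*w^2 - 12*w - 7*I*w - 14*I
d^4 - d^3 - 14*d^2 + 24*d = d*(d - 3)*(d - 2)*(d + 4)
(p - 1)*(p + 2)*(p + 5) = p^3 + 6*p^2 + 3*p - 10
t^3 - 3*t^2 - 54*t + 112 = (t - 8)*(t - 2)*(t + 7)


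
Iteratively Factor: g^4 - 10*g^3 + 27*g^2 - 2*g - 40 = (g - 4)*(g^3 - 6*g^2 + 3*g + 10) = (g - 4)*(g + 1)*(g^2 - 7*g + 10) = (g - 5)*(g - 4)*(g + 1)*(g - 2)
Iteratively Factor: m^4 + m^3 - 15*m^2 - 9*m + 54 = (m - 3)*(m^3 + 4*m^2 - 3*m - 18) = (m - 3)*(m - 2)*(m^2 + 6*m + 9) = (m - 3)*(m - 2)*(m + 3)*(m + 3)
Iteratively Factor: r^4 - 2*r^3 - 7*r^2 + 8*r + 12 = (r - 2)*(r^3 - 7*r - 6) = (r - 3)*(r - 2)*(r^2 + 3*r + 2) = (r - 3)*(r - 2)*(r + 2)*(r + 1)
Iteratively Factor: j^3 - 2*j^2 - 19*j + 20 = (j - 1)*(j^2 - j - 20) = (j - 1)*(j + 4)*(j - 5)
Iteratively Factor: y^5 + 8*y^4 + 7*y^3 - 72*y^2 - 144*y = (y)*(y^4 + 8*y^3 + 7*y^2 - 72*y - 144) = y*(y - 3)*(y^3 + 11*y^2 + 40*y + 48) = y*(y - 3)*(y + 4)*(y^2 + 7*y + 12) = y*(y - 3)*(y + 4)^2*(y + 3)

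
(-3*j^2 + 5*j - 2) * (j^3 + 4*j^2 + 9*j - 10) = -3*j^5 - 7*j^4 - 9*j^3 + 67*j^2 - 68*j + 20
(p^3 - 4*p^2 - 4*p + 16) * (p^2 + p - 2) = p^5 - 3*p^4 - 10*p^3 + 20*p^2 + 24*p - 32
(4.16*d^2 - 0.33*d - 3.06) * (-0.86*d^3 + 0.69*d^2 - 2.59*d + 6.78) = -3.5776*d^5 + 3.1542*d^4 - 8.3705*d^3 + 26.9481*d^2 + 5.688*d - 20.7468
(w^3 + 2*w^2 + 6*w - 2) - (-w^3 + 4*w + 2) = 2*w^3 + 2*w^2 + 2*w - 4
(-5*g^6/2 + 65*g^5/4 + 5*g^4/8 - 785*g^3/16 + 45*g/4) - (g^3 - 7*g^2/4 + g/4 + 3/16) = -5*g^6/2 + 65*g^5/4 + 5*g^4/8 - 801*g^3/16 + 7*g^2/4 + 11*g - 3/16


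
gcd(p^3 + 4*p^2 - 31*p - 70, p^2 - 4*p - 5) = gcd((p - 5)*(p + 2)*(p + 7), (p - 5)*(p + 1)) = p - 5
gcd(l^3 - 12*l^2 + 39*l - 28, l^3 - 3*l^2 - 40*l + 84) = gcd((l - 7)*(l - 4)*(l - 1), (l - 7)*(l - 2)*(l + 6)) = l - 7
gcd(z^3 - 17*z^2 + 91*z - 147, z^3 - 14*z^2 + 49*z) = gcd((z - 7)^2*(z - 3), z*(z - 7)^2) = z^2 - 14*z + 49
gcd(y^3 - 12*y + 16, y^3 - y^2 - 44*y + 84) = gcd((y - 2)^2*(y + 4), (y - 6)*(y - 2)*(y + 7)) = y - 2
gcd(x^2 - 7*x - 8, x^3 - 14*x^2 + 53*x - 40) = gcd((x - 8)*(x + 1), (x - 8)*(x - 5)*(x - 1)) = x - 8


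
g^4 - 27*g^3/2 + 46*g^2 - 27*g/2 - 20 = (g - 8)*(g - 5)*(g - 1)*(g + 1/2)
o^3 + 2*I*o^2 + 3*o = o*(o - I)*(o + 3*I)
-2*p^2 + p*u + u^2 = (-p + u)*(2*p + u)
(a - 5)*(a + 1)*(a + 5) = a^3 + a^2 - 25*a - 25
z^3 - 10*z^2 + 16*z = z*(z - 8)*(z - 2)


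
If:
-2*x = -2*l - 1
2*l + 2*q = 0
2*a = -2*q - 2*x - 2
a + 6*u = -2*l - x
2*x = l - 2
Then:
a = -3/2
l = -3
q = 3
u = 5/3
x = -5/2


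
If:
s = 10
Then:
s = 10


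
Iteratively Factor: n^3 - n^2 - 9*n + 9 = (n - 3)*(n^2 + 2*n - 3) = (n - 3)*(n - 1)*(n + 3)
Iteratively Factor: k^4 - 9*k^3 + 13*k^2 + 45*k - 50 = (k - 1)*(k^3 - 8*k^2 + 5*k + 50) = (k - 1)*(k + 2)*(k^2 - 10*k + 25) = (k - 5)*(k - 1)*(k + 2)*(k - 5)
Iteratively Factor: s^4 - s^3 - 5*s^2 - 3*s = (s - 3)*(s^3 + 2*s^2 + s) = s*(s - 3)*(s^2 + 2*s + 1) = s*(s - 3)*(s + 1)*(s + 1)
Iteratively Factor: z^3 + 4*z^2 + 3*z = (z + 1)*(z^2 + 3*z) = (z + 1)*(z + 3)*(z)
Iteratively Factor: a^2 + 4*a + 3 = (a + 3)*(a + 1)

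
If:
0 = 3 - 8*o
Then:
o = 3/8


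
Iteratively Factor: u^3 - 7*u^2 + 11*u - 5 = (u - 5)*(u^2 - 2*u + 1) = (u - 5)*(u - 1)*(u - 1)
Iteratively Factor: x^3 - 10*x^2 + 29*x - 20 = (x - 4)*(x^2 - 6*x + 5) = (x - 5)*(x - 4)*(x - 1)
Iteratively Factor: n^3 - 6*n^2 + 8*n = (n - 4)*(n^2 - 2*n) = n*(n - 4)*(n - 2)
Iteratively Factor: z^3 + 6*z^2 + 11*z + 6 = (z + 3)*(z^2 + 3*z + 2) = (z + 2)*(z + 3)*(z + 1)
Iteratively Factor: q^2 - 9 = (q - 3)*(q + 3)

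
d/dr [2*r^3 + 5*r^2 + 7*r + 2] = 6*r^2 + 10*r + 7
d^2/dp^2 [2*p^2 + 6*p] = 4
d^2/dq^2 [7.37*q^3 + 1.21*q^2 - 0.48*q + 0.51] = 44.22*q + 2.42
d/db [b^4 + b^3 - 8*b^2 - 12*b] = 4*b^3 + 3*b^2 - 16*b - 12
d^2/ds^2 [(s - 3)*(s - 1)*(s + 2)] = 6*s - 4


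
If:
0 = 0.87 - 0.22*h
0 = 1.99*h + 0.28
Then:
No Solution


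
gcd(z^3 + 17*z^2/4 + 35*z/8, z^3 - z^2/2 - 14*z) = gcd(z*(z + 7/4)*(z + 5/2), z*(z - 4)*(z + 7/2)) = z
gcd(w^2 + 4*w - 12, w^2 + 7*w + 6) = w + 6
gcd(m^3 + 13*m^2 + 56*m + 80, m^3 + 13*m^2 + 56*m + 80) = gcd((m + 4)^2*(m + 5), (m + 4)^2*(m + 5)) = m^3 + 13*m^2 + 56*m + 80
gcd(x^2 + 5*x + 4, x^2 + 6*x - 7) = 1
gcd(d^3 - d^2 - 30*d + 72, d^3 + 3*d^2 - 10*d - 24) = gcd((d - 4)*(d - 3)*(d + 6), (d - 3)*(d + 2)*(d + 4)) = d - 3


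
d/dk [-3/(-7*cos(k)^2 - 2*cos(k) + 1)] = 6*(7*cos(k) + 1)*sin(k)/(7*cos(k)^2 + 2*cos(k) - 1)^2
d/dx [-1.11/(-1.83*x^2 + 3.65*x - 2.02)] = (4.0515 - 4.0626*x)/(1.83*x^2 - 3.65*x + 2.02)^2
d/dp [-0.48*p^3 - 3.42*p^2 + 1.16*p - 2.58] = -1.44*p^2 - 6.84*p + 1.16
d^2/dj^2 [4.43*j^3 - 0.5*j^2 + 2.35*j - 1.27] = 26.58*j - 1.0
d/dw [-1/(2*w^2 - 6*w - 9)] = 2*(2*w - 3)/(-2*w^2 + 6*w + 9)^2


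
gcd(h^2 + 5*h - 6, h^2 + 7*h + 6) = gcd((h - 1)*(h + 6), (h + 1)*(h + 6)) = h + 6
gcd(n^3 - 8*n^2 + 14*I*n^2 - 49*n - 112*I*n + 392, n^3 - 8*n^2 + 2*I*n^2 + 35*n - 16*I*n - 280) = n^2 + n*(-8 + 7*I) - 56*I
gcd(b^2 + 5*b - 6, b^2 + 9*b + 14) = 1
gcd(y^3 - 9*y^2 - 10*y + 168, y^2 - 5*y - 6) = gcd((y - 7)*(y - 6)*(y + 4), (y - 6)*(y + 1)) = y - 6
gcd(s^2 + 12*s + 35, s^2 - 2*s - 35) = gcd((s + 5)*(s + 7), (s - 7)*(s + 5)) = s + 5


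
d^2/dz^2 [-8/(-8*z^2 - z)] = 16*(-8*z*(8*z + 1) + (16*z + 1)^2)/(z^3*(8*z + 1)^3)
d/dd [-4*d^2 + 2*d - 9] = 2 - 8*d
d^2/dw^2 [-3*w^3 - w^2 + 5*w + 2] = -18*w - 2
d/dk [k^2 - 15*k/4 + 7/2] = 2*k - 15/4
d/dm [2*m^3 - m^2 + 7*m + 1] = 6*m^2 - 2*m + 7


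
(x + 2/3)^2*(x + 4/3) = x^3 + 8*x^2/3 + 20*x/9 + 16/27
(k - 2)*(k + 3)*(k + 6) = k^3 + 7*k^2 - 36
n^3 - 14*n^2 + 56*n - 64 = (n - 8)*(n - 4)*(n - 2)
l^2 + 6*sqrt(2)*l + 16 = (l + 2*sqrt(2))*(l + 4*sqrt(2))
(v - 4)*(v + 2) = v^2 - 2*v - 8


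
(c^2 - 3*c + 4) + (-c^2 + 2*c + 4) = 8 - c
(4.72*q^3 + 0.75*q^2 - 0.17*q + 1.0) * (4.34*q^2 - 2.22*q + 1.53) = 20.4848*q^5 - 7.2234*q^4 + 4.8188*q^3 + 5.8649*q^2 - 2.4801*q + 1.53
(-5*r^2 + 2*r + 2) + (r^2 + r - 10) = -4*r^2 + 3*r - 8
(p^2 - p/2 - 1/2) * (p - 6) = p^3 - 13*p^2/2 + 5*p/2 + 3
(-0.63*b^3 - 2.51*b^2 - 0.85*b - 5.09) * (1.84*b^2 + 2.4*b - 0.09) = -1.1592*b^5 - 6.1304*b^4 - 7.5313*b^3 - 11.1797*b^2 - 12.1395*b + 0.4581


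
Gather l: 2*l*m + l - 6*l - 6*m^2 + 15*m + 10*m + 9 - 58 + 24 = l*(2*m - 5) - 6*m^2 + 25*m - 25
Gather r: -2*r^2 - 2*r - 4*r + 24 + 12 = -2*r^2 - 6*r + 36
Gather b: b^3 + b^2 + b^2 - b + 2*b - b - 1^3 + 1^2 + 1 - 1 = b^3 + 2*b^2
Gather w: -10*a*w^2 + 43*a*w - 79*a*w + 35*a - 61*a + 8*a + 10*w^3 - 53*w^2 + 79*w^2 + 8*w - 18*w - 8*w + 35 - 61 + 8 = -18*a + 10*w^3 + w^2*(26 - 10*a) + w*(-36*a - 18) - 18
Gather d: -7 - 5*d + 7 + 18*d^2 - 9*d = 18*d^2 - 14*d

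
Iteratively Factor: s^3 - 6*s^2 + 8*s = (s - 2)*(s^2 - 4*s) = (s - 4)*(s - 2)*(s)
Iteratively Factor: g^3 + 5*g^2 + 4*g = (g)*(g^2 + 5*g + 4) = g*(g + 1)*(g + 4)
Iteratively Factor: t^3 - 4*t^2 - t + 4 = (t - 1)*(t^2 - 3*t - 4) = (t - 4)*(t - 1)*(t + 1)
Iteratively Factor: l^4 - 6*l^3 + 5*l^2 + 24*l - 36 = (l - 3)*(l^3 - 3*l^2 - 4*l + 12) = (l - 3)^2*(l^2 - 4) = (l - 3)^2*(l + 2)*(l - 2)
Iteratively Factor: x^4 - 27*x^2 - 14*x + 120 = (x + 4)*(x^3 - 4*x^2 - 11*x + 30) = (x - 5)*(x + 4)*(x^2 + x - 6) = (x - 5)*(x + 3)*(x + 4)*(x - 2)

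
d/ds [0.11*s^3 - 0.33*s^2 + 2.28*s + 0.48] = 0.33*s^2 - 0.66*s + 2.28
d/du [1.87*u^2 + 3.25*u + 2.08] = 3.74*u + 3.25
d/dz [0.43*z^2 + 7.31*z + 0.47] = 0.86*z + 7.31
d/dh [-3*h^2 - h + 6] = -6*h - 1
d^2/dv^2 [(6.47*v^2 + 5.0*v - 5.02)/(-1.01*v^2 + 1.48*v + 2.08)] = (-7.105427357601e-15*v^4 - 29.543712*v^3 - 50.827644*v^2 - 108.047376*v + 17.884032)/(1.030301*v^6 - 4.529244*v^5 + 0.271488*v^4 + 15.413312*v^3 - 0.559103999999998*v^2 - 19.209216*v - 8.998912)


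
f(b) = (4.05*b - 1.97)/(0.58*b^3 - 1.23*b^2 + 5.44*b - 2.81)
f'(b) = (4.05*b - 1.97)*(-1.74*b^2 + 2.46*b - 5.44)/(0.58*b^3 - 1.23*b^2 + 5.44*b - 2.81)^2 + 4.05/(0.58*b^3 - 1.23*b^2 + 5.44*b - 2.81) = (-4.698*b^3 + 8.4093*b^2 - 4.8462*b - 0.663699999999999)/(0.3364*b^6 - 1.4268*b^5 + 7.8233*b^4 - 16.642*b^3 + 36.5062*b^2 - 30.5728*b + 7.8961)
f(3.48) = 0.47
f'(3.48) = -0.17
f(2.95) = 0.57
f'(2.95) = -0.21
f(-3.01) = 0.31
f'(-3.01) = 0.10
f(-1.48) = 0.52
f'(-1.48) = 0.17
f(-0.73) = 0.64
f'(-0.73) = 0.16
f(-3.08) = 0.30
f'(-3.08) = 0.10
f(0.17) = 0.67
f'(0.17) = -0.34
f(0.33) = 0.56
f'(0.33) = -1.19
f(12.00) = 0.05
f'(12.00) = -0.01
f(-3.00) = 0.31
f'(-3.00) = 0.10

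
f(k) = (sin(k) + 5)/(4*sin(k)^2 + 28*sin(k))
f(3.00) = 1.28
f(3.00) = 1.28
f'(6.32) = -131.73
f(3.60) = -0.39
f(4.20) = -0.19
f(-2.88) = -0.68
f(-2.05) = -0.19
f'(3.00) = 8.88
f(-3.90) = 0.27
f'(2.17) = 0.15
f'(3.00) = 8.88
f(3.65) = -0.36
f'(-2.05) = 0.11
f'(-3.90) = 0.27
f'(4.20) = 0.12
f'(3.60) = 0.82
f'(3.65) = 0.66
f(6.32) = 4.86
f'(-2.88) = 2.58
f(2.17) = 0.23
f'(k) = (-8*sin(k)*cos(k) - 28*cos(k))*(sin(k) + 5)/(4*sin(k)^2 + 28*sin(k))^2 + cos(k)/(4*sin(k)^2 + 28*sin(k)) = (-10*sin(k) + cos(k)^2 - 36)*cos(k)/(4*(sin(k) + 7)^2*sin(k)^2)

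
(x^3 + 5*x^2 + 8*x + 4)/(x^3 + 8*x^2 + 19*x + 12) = (x^2 + 4*x + 4)/(x^2 + 7*x + 12)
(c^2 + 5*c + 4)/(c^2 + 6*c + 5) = (c + 4)/(c + 5)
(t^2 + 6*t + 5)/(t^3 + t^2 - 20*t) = (t + 1)/(t*(t - 4))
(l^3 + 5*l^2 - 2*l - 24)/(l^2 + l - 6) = l + 4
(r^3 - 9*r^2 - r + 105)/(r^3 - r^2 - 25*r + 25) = (r^2 - 4*r - 21)/(r^2 + 4*r - 5)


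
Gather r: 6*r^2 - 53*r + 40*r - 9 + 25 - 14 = 6*r^2 - 13*r + 2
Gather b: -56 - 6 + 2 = -60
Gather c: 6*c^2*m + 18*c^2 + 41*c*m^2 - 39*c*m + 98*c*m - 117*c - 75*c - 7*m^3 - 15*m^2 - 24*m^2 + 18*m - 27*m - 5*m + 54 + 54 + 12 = c^2*(6*m + 18) + c*(41*m^2 + 59*m - 192) - 7*m^3 - 39*m^2 - 14*m + 120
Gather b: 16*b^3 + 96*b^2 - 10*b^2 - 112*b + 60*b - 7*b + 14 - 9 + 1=16*b^3 + 86*b^2 - 59*b + 6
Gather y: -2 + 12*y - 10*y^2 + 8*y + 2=-10*y^2 + 20*y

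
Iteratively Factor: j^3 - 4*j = (j)*(j^2 - 4) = j*(j - 2)*(j + 2)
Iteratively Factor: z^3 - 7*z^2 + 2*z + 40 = (z - 5)*(z^2 - 2*z - 8) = (z - 5)*(z + 2)*(z - 4)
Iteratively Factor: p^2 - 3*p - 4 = (p - 4)*(p + 1)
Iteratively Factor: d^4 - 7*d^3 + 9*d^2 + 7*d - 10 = (d + 1)*(d^3 - 8*d^2 + 17*d - 10) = (d - 1)*(d + 1)*(d^2 - 7*d + 10) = (d - 5)*(d - 1)*(d + 1)*(d - 2)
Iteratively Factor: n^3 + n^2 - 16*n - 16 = (n - 4)*(n^2 + 5*n + 4) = (n - 4)*(n + 1)*(n + 4)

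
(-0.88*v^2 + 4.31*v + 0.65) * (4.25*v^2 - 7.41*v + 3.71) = -3.74*v^4 + 24.8383*v^3 - 32.4394*v^2 + 11.1736*v + 2.4115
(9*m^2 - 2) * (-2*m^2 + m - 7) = -18*m^4 + 9*m^3 - 59*m^2 - 2*m + 14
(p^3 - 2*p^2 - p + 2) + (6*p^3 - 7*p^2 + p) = 7*p^3 - 9*p^2 + 2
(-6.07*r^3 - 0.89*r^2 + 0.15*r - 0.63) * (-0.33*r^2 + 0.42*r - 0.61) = 2.0031*r^5 - 2.2557*r^4 + 3.2794*r^3 + 0.8138*r^2 - 0.3561*r + 0.3843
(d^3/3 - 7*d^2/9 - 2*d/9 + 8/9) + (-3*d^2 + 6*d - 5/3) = d^3/3 - 34*d^2/9 + 52*d/9 - 7/9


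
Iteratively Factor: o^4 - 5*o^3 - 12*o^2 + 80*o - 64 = (o - 1)*(o^3 - 4*o^2 - 16*o + 64) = (o - 4)*(o - 1)*(o^2 - 16) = (o - 4)^2*(o - 1)*(o + 4)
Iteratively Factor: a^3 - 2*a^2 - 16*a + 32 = (a + 4)*(a^2 - 6*a + 8) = (a - 2)*(a + 4)*(a - 4)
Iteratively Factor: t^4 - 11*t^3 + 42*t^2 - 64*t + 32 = (t - 1)*(t^3 - 10*t^2 + 32*t - 32) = (t - 2)*(t - 1)*(t^2 - 8*t + 16) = (t - 4)*(t - 2)*(t - 1)*(t - 4)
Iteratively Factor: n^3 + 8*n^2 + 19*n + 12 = (n + 3)*(n^2 + 5*n + 4) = (n + 3)*(n + 4)*(n + 1)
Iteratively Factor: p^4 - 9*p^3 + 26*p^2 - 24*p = (p - 3)*(p^3 - 6*p^2 + 8*p) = (p - 3)*(p - 2)*(p^2 - 4*p) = (p - 4)*(p - 3)*(p - 2)*(p)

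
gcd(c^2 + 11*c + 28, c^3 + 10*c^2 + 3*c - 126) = c + 7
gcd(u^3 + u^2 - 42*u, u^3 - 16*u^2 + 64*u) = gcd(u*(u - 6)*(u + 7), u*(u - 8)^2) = u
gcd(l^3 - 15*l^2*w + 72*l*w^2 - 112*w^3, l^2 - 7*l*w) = -l + 7*w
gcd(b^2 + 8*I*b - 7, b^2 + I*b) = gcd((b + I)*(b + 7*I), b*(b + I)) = b + I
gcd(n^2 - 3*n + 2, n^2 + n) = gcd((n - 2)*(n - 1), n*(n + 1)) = 1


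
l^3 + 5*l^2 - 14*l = l*(l - 2)*(l + 7)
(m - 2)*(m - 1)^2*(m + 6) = m^4 + 2*m^3 - 19*m^2 + 28*m - 12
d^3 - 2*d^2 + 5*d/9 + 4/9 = (d - 4/3)*(d - 1)*(d + 1/3)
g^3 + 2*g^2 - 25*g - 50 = (g - 5)*(g + 2)*(g + 5)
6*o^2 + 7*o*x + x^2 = (o + x)*(6*o + x)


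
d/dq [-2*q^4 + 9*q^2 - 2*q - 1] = -8*q^3 + 18*q - 2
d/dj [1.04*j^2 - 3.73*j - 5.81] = 2.08*j - 3.73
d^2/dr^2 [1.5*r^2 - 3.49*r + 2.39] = 3.00000000000000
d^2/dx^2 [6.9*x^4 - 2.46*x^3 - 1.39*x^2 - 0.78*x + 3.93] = 82.8*x^2 - 14.76*x - 2.78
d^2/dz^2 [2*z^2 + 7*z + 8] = 4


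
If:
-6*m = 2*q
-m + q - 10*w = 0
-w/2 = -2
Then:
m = -10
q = 30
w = 4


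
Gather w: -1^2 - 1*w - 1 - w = -2*w - 2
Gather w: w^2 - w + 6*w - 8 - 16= w^2 + 5*w - 24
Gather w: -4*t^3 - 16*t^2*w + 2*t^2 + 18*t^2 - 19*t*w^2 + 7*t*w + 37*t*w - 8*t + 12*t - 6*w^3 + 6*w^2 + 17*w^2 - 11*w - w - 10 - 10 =-4*t^3 + 20*t^2 + 4*t - 6*w^3 + w^2*(23 - 19*t) + w*(-16*t^2 + 44*t - 12) - 20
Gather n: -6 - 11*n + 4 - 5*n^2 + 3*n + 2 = -5*n^2 - 8*n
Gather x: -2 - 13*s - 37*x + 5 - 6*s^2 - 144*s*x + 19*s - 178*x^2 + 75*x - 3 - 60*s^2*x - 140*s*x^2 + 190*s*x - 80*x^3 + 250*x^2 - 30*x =-6*s^2 + 6*s - 80*x^3 + x^2*(72 - 140*s) + x*(-60*s^2 + 46*s + 8)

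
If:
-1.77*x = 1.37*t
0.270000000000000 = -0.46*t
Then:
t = -0.59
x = 0.45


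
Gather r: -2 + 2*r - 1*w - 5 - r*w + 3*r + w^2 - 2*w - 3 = r*(5 - w) + w^2 - 3*w - 10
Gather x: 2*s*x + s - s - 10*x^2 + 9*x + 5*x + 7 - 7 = -10*x^2 + x*(2*s + 14)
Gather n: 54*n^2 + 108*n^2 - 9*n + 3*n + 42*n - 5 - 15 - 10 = 162*n^2 + 36*n - 30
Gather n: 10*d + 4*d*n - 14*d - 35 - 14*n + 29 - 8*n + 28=-4*d + n*(4*d - 22) + 22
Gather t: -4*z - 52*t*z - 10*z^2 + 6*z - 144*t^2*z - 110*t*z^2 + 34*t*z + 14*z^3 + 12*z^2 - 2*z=-144*t^2*z + t*(-110*z^2 - 18*z) + 14*z^3 + 2*z^2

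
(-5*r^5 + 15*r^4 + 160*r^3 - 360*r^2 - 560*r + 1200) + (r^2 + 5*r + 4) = -5*r^5 + 15*r^4 + 160*r^3 - 359*r^2 - 555*r + 1204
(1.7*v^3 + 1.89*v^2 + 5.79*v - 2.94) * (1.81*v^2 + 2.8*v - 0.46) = 3.077*v^5 + 8.1809*v^4 + 14.9899*v^3 + 10.0212*v^2 - 10.8954*v + 1.3524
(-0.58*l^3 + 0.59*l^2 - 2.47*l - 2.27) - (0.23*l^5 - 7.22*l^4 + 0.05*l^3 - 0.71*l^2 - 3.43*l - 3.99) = -0.23*l^5 + 7.22*l^4 - 0.63*l^3 + 1.3*l^2 + 0.96*l + 1.72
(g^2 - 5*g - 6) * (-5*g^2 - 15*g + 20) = -5*g^4 + 10*g^3 + 125*g^2 - 10*g - 120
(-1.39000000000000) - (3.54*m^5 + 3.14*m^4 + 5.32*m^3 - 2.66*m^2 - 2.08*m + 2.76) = -3.54*m^5 - 3.14*m^4 - 5.32*m^3 + 2.66*m^2 + 2.08*m - 4.15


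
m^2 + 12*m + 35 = (m + 5)*(m + 7)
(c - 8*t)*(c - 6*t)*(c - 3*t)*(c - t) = c^4 - 18*c^3*t + 107*c^2*t^2 - 234*c*t^3 + 144*t^4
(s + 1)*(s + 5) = s^2 + 6*s + 5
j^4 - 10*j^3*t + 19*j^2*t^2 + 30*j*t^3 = j*(j - 6*t)*(j - 5*t)*(j + t)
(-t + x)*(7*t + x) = -7*t^2 + 6*t*x + x^2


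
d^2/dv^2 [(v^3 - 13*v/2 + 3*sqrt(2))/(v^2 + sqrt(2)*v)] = 3*(-3*v^3 + 6*sqrt(2)*v^2 + 12*v + 4*sqrt(2))/(v^3*(v^3 + 3*sqrt(2)*v^2 + 6*v + 2*sqrt(2)))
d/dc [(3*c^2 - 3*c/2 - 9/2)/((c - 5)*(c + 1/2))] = 6*(-8*c^2 - 4*c - 11)/(4*c^4 - 36*c^3 + 61*c^2 + 90*c + 25)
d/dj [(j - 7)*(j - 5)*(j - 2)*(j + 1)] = 4*j^3 - 39*j^2 + 90*j - 11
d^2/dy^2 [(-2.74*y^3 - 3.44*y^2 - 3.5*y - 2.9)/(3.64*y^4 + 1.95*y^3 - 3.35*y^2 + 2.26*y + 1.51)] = (-72.6078079999997*y^9 - 273.471744*y^8 - 903.45528*y^7 - 996.254116*y^6 + 332.175636*y^5 + 1455.695124*y^4 + 578.729672*y^3 - 117.520164*y^2 + 39.256356*y - 50.762268)/(48.228544*y^12 + 77.51016*y^11 - 91.63518*y^10 - 45.422637*y^9 + 240.604143*y^8 - 9.610185*y^7 - 163.653398*y^6 + 121.314744*y^5 + 64.332657*y^4 - 43.711499*y^3 + 0.222422999999996*y^2 + 15.459078*y + 3.442951)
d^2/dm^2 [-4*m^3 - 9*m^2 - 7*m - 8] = -24*m - 18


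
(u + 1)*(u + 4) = u^2 + 5*u + 4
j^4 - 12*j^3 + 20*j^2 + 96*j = j*(j - 8)*(j - 6)*(j + 2)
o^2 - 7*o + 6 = (o - 6)*(o - 1)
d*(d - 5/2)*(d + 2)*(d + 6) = d^4 + 11*d^3/2 - 8*d^2 - 30*d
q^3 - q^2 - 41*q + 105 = (q - 5)*(q - 3)*(q + 7)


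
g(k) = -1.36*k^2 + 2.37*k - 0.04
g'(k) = 2.37 - 2.72*k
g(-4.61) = -39.87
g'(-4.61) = 14.91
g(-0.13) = -0.37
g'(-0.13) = 2.72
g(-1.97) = -9.99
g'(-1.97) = 7.73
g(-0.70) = -2.37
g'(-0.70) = 4.27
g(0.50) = 0.80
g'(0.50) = 1.01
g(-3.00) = -19.39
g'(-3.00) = 10.53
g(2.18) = -1.34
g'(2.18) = -3.56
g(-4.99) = -45.73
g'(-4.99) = 15.94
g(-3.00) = -19.39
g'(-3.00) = 10.53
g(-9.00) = -131.53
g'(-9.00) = 26.85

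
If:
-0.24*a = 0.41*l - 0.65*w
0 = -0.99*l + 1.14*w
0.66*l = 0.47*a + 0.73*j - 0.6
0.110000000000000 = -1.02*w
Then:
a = -0.08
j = 0.76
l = -0.12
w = -0.11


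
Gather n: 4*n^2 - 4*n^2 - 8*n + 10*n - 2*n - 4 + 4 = 0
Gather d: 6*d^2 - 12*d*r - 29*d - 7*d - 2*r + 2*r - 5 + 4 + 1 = 6*d^2 + d*(-12*r - 36)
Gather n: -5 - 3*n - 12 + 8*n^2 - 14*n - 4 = 8*n^2 - 17*n - 21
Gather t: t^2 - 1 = t^2 - 1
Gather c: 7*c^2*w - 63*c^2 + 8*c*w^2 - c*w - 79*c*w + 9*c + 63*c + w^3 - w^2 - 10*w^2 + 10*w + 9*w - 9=c^2*(7*w - 63) + c*(8*w^2 - 80*w + 72) + w^3 - 11*w^2 + 19*w - 9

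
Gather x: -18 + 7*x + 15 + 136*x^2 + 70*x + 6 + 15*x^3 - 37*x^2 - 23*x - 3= 15*x^3 + 99*x^2 + 54*x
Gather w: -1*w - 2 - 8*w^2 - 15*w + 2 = -8*w^2 - 16*w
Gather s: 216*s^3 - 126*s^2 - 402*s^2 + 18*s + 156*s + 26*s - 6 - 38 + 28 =216*s^3 - 528*s^2 + 200*s - 16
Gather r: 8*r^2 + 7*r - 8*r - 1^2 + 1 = 8*r^2 - r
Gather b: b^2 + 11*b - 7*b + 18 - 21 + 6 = b^2 + 4*b + 3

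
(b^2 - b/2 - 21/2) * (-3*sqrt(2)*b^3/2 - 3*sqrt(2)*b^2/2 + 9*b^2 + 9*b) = -3*sqrt(2)*b^5/2 - 3*sqrt(2)*b^4/4 + 9*b^4 + 9*b^3/2 + 33*sqrt(2)*b^3/2 - 99*b^2 + 63*sqrt(2)*b^2/4 - 189*b/2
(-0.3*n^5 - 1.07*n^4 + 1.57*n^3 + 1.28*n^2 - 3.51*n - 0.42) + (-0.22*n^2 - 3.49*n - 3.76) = -0.3*n^5 - 1.07*n^4 + 1.57*n^3 + 1.06*n^2 - 7.0*n - 4.18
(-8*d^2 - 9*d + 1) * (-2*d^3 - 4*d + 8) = 16*d^5 + 18*d^4 + 30*d^3 - 28*d^2 - 76*d + 8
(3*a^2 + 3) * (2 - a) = -3*a^3 + 6*a^2 - 3*a + 6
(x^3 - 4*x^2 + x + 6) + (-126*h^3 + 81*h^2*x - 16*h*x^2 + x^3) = -126*h^3 + 81*h^2*x - 16*h*x^2 + 2*x^3 - 4*x^2 + x + 6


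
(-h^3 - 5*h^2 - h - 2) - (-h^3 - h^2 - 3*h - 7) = -4*h^2 + 2*h + 5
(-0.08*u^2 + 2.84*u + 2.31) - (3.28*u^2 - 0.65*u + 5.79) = -3.36*u^2 + 3.49*u - 3.48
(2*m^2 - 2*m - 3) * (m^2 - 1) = 2*m^4 - 2*m^3 - 5*m^2 + 2*m + 3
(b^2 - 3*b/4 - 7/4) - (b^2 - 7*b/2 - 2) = 11*b/4 + 1/4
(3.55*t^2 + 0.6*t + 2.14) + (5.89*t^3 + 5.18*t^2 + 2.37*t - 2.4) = 5.89*t^3 + 8.73*t^2 + 2.97*t - 0.26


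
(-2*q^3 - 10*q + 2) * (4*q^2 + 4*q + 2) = -8*q^5 - 8*q^4 - 44*q^3 - 32*q^2 - 12*q + 4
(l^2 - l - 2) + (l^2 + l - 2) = 2*l^2 - 4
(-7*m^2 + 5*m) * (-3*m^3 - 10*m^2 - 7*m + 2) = 21*m^5 + 55*m^4 - m^3 - 49*m^2 + 10*m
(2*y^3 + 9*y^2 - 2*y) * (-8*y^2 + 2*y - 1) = -16*y^5 - 68*y^4 + 32*y^3 - 13*y^2 + 2*y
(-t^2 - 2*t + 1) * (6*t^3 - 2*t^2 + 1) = -6*t^5 - 10*t^4 + 10*t^3 - 3*t^2 - 2*t + 1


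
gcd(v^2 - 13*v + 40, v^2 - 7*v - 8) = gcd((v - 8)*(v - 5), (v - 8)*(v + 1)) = v - 8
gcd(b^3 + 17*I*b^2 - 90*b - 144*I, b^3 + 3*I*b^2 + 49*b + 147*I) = b + 3*I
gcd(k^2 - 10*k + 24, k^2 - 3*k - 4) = k - 4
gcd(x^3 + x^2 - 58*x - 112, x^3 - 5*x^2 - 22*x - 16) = x^2 - 6*x - 16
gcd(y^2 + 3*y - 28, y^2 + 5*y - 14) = y + 7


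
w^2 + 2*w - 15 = (w - 3)*(w + 5)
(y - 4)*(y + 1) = y^2 - 3*y - 4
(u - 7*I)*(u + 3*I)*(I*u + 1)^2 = -u^4 + 6*I*u^3 - 12*u^2 + 38*I*u + 21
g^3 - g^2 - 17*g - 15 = (g - 5)*(g + 1)*(g + 3)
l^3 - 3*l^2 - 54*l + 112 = (l - 8)*(l - 2)*(l + 7)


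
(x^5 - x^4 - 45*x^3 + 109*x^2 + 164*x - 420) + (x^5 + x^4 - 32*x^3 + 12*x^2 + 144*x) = 2*x^5 - 77*x^3 + 121*x^2 + 308*x - 420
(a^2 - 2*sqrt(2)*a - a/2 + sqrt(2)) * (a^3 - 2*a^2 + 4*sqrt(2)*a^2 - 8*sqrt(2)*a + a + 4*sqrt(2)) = a^5 - 5*a^4/2 + 2*sqrt(2)*a^4 - 14*a^3 - 5*sqrt(2)*a^3 + 4*sqrt(2)*a^2 + 79*a^2/2 - 32*a - sqrt(2)*a + 8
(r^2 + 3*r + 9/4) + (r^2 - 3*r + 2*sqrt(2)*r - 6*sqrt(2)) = 2*r^2 + 2*sqrt(2)*r - 6*sqrt(2) + 9/4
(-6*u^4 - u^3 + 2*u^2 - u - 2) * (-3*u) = 18*u^5 + 3*u^4 - 6*u^3 + 3*u^2 + 6*u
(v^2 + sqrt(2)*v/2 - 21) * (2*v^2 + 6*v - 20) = 2*v^4 + sqrt(2)*v^3 + 6*v^3 - 62*v^2 + 3*sqrt(2)*v^2 - 126*v - 10*sqrt(2)*v + 420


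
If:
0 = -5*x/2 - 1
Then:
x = -2/5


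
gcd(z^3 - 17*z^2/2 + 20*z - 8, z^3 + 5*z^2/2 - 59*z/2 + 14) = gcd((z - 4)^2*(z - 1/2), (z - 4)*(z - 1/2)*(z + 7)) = z^2 - 9*z/2 + 2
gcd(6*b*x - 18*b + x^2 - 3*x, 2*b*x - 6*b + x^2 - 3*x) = x - 3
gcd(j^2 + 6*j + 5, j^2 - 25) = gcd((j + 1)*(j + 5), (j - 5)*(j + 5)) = j + 5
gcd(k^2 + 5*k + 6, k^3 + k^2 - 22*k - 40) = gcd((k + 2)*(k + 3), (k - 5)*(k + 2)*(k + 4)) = k + 2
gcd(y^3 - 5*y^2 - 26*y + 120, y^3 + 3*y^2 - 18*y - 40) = y^2 + y - 20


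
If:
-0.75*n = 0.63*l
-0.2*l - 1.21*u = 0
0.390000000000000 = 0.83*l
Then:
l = 0.47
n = -0.39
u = -0.08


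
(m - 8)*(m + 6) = m^2 - 2*m - 48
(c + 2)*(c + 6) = c^2 + 8*c + 12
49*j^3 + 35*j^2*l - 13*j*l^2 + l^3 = (-7*j + l)^2*(j + l)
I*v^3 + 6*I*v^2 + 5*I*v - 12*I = (v + 3)*(v + 4)*(I*v - I)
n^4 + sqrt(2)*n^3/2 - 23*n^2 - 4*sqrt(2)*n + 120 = (n - 5*sqrt(2)/2)*(n - 2*sqrt(2))*(n + 2*sqrt(2))*(n + 3*sqrt(2))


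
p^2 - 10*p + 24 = (p - 6)*(p - 4)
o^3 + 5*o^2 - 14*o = o*(o - 2)*(o + 7)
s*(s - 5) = s^2 - 5*s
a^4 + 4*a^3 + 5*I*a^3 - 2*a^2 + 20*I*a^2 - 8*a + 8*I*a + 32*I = (a + 4)*(a - I)*(a + 2*I)*(a + 4*I)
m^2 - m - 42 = (m - 7)*(m + 6)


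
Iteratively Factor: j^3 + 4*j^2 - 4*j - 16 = (j + 2)*(j^2 + 2*j - 8) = (j + 2)*(j + 4)*(j - 2)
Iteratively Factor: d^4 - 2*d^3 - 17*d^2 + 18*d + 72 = (d - 4)*(d^3 + 2*d^2 - 9*d - 18) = (d - 4)*(d + 2)*(d^2 - 9) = (d - 4)*(d - 3)*(d + 2)*(d + 3)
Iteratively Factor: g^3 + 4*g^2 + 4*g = (g + 2)*(g^2 + 2*g) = g*(g + 2)*(g + 2)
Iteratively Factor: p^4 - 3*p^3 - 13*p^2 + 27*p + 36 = (p + 3)*(p^3 - 6*p^2 + 5*p + 12) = (p - 3)*(p + 3)*(p^2 - 3*p - 4) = (p - 4)*(p - 3)*(p + 3)*(p + 1)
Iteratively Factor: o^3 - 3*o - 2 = (o + 1)*(o^2 - o - 2) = (o - 2)*(o + 1)*(o + 1)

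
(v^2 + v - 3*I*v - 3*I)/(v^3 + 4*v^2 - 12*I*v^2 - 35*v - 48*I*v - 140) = (v^2 + v*(1 - 3*I) - 3*I)/(v^3 + v^2*(4 - 12*I) + v*(-35 - 48*I) - 140)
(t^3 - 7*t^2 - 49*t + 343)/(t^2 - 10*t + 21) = (t^2 - 49)/(t - 3)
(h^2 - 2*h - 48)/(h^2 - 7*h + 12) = (h^2 - 2*h - 48)/(h^2 - 7*h + 12)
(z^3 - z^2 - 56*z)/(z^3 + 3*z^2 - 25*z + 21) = z*(z - 8)/(z^2 - 4*z + 3)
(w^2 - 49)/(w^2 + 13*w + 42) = (w - 7)/(w + 6)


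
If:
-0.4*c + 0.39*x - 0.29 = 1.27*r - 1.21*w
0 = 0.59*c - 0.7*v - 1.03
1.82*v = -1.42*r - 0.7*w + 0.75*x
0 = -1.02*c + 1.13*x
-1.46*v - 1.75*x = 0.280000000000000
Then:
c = 0.66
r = 0.89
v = -0.91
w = 1.20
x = 0.60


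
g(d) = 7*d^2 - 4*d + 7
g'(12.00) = 164.00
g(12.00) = 967.00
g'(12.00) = 164.00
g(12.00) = 967.00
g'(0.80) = 7.20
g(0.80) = 8.28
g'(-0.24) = -7.36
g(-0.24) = 8.36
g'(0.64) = 4.96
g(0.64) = 7.31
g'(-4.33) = -64.62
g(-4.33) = 155.56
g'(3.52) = 45.28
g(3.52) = 79.65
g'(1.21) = 12.94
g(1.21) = 12.41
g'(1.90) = 22.60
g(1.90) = 24.67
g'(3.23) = 41.22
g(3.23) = 67.11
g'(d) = 14*d - 4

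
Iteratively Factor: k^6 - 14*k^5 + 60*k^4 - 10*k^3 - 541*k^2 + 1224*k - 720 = (k - 4)*(k^5 - 10*k^4 + 20*k^3 + 70*k^2 - 261*k + 180) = (k - 4)^2*(k^4 - 6*k^3 - 4*k^2 + 54*k - 45) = (k - 4)^2*(k - 3)*(k^3 - 3*k^2 - 13*k + 15) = (k - 4)^2*(k - 3)*(k + 3)*(k^2 - 6*k + 5) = (k - 5)*(k - 4)^2*(k - 3)*(k + 3)*(k - 1)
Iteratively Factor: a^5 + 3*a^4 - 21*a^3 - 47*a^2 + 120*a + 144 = (a + 4)*(a^4 - a^3 - 17*a^2 + 21*a + 36) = (a + 1)*(a + 4)*(a^3 - 2*a^2 - 15*a + 36) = (a - 3)*(a + 1)*(a + 4)*(a^2 + a - 12) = (a - 3)^2*(a + 1)*(a + 4)*(a + 4)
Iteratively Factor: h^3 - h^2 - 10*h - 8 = (h + 2)*(h^2 - 3*h - 4) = (h + 1)*(h + 2)*(h - 4)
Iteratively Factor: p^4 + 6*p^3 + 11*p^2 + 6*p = (p + 1)*(p^3 + 5*p^2 + 6*p) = (p + 1)*(p + 2)*(p^2 + 3*p) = (p + 1)*(p + 2)*(p + 3)*(p)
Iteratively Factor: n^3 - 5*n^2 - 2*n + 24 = (n + 2)*(n^2 - 7*n + 12) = (n - 4)*(n + 2)*(n - 3)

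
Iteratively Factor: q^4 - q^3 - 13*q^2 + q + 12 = (q - 4)*(q^3 + 3*q^2 - q - 3) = (q - 4)*(q + 1)*(q^2 + 2*q - 3) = (q - 4)*(q - 1)*(q + 1)*(q + 3)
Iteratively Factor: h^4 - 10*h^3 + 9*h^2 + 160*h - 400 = (h - 5)*(h^3 - 5*h^2 - 16*h + 80) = (h - 5)^2*(h^2 - 16) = (h - 5)^2*(h - 4)*(h + 4)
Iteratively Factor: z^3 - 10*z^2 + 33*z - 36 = (z - 3)*(z^2 - 7*z + 12) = (z - 4)*(z - 3)*(z - 3)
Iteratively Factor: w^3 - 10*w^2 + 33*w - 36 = (w - 3)*(w^2 - 7*w + 12) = (w - 4)*(w - 3)*(w - 3)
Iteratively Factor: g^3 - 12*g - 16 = (g + 2)*(g^2 - 2*g - 8) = (g - 4)*(g + 2)*(g + 2)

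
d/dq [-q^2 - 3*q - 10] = -2*q - 3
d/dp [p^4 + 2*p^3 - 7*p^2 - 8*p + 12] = 4*p^3 + 6*p^2 - 14*p - 8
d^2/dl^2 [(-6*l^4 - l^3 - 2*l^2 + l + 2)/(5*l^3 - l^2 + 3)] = 2*(-61*l^6 + 345*l^5 + 429*l^4 + 128*l^3 - 426*l^2 - 108*l - 12)/(125*l^9 - 75*l^8 + 15*l^7 + 224*l^6 - 90*l^5 + 9*l^4 + 135*l^3 - 27*l^2 + 27)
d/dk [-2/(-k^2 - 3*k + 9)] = 2*(-2*k - 3)/(k^2 + 3*k - 9)^2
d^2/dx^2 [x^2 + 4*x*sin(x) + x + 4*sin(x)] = -4*x*sin(x) - 4*sin(x) + 8*cos(x) + 2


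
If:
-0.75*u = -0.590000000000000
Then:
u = 0.79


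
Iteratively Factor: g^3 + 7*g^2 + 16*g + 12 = (g + 3)*(g^2 + 4*g + 4) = (g + 2)*(g + 3)*(g + 2)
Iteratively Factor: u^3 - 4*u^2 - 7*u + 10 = (u - 5)*(u^2 + u - 2) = (u - 5)*(u + 2)*(u - 1)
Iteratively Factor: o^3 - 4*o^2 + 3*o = (o - 1)*(o^2 - 3*o) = (o - 3)*(o - 1)*(o)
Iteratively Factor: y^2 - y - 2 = (y + 1)*(y - 2)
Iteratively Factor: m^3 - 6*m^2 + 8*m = (m - 4)*(m^2 - 2*m) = (m - 4)*(m - 2)*(m)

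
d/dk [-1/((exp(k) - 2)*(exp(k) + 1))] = (2*exp(k) - 1)/(4*(exp(k) - 2)^2*cosh(k/2)^2)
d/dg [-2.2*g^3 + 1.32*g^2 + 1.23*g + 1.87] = -6.6*g^2 + 2.64*g + 1.23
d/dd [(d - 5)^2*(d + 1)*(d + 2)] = 4*d^3 - 21*d^2 - 6*d + 55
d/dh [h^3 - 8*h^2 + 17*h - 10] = 3*h^2 - 16*h + 17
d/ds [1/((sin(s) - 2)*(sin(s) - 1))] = (3 - 2*sin(s))*cos(s)/((sin(s) - 2)^2*(sin(s) - 1)^2)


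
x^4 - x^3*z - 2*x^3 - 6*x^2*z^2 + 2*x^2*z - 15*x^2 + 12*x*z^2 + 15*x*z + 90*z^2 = (x - 5)*(x + 3)*(x - 3*z)*(x + 2*z)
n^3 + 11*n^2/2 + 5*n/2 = n*(n + 1/2)*(n + 5)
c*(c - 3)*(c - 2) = c^3 - 5*c^2 + 6*c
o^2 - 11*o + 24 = (o - 8)*(o - 3)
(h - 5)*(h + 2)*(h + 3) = h^3 - 19*h - 30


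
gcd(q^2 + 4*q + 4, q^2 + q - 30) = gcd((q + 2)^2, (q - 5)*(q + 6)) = 1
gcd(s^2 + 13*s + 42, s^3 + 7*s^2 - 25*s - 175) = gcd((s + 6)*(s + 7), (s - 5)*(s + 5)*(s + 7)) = s + 7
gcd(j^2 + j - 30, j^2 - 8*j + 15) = j - 5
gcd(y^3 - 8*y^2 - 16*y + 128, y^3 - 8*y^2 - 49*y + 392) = y - 8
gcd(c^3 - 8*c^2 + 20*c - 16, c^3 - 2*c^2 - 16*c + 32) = c^2 - 6*c + 8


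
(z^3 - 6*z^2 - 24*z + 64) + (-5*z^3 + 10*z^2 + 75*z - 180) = -4*z^3 + 4*z^2 + 51*z - 116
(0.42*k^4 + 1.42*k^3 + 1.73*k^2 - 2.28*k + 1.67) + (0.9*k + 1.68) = 0.42*k^4 + 1.42*k^3 + 1.73*k^2 - 1.38*k + 3.35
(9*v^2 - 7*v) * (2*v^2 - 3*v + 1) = 18*v^4 - 41*v^3 + 30*v^2 - 7*v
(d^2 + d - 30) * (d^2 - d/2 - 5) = d^4 + d^3/2 - 71*d^2/2 + 10*d + 150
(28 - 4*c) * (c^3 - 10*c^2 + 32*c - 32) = -4*c^4 + 68*c^3 - 408*c^2 + 1024*c - 896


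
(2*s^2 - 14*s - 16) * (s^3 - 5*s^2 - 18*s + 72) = 2*s^5 - 24*s^4 + 18*s^3 + 476*s^2 - 720*s - 1152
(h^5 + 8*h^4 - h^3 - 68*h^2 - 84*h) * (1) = h^5 + 8*h^4 - h^3 - 68*h^2 - 84*h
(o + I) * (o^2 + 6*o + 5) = o^3 + 6*o^2 + I*o^2 + 5*o + 6*I*o + 5*I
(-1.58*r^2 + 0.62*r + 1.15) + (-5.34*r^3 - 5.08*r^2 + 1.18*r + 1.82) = -5.34*r^3 - 6.66*r^2 + 1.8*r + 2.97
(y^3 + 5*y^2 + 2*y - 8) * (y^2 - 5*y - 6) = y^5 - 29*y^3 - 48*y^2 + 28*y + 48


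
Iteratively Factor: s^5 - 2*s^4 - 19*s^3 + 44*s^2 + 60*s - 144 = (s - 3)*(s^4 + s^3 - 16*s^2 - 4*s + 48) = (s - 3)*(s + 2)*(s^3 - s^2 - 14*s + 24) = (s - 3)*(s + 2)*(s + 4)*(s^2 - 5*s + 6) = (s - 3)^2*(s + 2)*(s + 4)*(s - 2)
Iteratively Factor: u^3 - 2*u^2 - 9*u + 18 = (u + 3)*(u^2 - 5*u + 6) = (u - 3)*(u + 3)*(u - 2)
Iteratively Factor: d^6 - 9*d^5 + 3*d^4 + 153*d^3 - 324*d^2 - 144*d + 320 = (d - 5)*(d^5 - 4*d^4 - 17*d^3 + 68*d^2 + 16*d - 64) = (d - 5)*(d - 4)*(d^4 - 17*d^2 + 16) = (d - 5)*(d - 4)^2*(d^3 + 4*d^2 - d - 4) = (d - 5)*(d - 4)^2*(d + 1)*(d^2 + 3*d - 4) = (d - 5)*(d - 4)^2*(d + 1)*(d + 4)*(d - 1)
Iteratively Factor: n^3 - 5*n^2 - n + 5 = (n - 5)*(n^2 - 1) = (n - 5)*(n - 1)*(n + 1)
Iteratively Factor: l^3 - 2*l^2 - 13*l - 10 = (l + 2)*(l^2 - 4*l - 5) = (l - 5)*(l + 2)*(l + 1)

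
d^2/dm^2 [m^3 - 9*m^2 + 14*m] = 6*m - 18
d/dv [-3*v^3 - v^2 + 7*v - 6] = -9*v^2 - 2*v + 7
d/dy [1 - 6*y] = -6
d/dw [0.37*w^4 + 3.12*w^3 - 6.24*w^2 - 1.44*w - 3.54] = 1.48*w^3 + 9.36*w^2 - 12.48*w - 1.44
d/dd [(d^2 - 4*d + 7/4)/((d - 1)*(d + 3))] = (12*d^2 - 19*d + 17)/(2*(d^4 + 4*d^3 - 2*d^2 - 12*d + 9))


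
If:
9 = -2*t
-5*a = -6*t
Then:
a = -27/5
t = -9/2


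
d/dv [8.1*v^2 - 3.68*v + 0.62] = 16.2*v - 3.68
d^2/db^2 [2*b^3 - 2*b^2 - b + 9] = 12*b - 4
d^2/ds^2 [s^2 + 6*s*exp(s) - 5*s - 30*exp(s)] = 6*s*exp(s) - 18*exp(s) + 2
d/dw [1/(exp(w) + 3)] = -exp(w)/(exp(w) + 3)^2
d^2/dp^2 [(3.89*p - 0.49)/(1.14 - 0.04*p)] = -0.3532/(0.04*p - 1.14)^3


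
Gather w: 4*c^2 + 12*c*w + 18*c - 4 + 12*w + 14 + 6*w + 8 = 4*c^2 + 18*c + w*(12*c + 18) + 18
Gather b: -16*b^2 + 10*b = -16*b^2 + 10*b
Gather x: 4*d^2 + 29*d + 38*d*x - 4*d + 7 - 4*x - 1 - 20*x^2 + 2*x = 4*d^2 + 25*d - 20*x^2 + x*(38*d - 2) + 6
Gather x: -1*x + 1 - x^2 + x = 1 - x^2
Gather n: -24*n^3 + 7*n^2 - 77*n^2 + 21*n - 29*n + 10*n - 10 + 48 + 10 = -24*n^3 - 70*n^2 + 2*n + 48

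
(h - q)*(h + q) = h^2 - q^2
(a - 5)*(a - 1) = a^2 - 6*a + 5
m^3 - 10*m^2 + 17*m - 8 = (m - 8)*(m - 1)^2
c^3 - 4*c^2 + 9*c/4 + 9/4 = (c - 3)*(c - 3/2)*(c + 1/2)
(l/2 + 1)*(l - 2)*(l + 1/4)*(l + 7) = l^4/2 + 29*l^3/8 - 9*l^2/8 - 29*l/2 - 7/2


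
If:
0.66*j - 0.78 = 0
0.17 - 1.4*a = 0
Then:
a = 0.12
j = 1.18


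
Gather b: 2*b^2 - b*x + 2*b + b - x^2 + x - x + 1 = 2*b^2 + b*(3 - x) - x^2 + 1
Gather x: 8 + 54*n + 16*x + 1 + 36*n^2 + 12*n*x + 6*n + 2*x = 36*n^2 + 60*n + x*(12*n + 18) + 9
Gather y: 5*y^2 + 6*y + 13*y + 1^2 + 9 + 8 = 5*y^2 + 19*y + 18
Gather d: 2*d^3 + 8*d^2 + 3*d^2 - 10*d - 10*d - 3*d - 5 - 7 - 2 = 2*d^3 + 11*d^2 - 23*d - 14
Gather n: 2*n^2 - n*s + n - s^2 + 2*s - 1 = 2*n^2 + n*(1 - s) - s^2 + 2*s - 1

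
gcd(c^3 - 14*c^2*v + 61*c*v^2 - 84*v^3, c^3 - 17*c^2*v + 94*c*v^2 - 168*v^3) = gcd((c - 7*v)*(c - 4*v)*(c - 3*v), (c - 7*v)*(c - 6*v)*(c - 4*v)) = c^2 - 11*c*v + 28*v^2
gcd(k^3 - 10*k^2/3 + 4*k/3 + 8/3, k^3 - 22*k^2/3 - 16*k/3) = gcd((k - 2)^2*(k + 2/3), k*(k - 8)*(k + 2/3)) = k + 2/3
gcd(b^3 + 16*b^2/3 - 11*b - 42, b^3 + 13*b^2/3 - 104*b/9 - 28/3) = b + 6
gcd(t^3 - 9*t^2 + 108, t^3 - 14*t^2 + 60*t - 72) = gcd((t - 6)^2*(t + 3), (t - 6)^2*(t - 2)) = t^2 - 12*t + 36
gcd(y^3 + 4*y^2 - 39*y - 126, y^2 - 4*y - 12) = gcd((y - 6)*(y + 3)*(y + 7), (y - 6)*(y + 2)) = y - 6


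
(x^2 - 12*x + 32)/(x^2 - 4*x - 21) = (-x^2 + 12*x - 32)/(-x^2 + 4*x + 21)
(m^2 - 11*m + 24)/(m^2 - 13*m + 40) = (m - 3)/(m - 5)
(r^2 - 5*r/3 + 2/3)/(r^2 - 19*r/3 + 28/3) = (3*r^2 - 5*r + 2)/(3*r^2 - 19*r + 28)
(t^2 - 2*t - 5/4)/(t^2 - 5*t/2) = (t + 1/2)/t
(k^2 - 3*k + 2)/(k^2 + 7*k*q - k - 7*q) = (k - 2)/(k + 7*q)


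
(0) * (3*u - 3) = 0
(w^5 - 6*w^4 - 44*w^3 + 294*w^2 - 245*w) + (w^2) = w^5 - 6*w^4 - 44*w^3 + 295*w^2 - 245*w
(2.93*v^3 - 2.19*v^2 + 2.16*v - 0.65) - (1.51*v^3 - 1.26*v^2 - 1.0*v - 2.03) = 1.42*v^3 - 0.93*v^2 + 3.16*v + 1.38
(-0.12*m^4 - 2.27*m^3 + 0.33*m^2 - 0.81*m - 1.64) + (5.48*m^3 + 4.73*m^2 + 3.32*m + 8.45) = -0.12*m^4 + 3.21*m^3 + 5.06*m^2 + 2.51*m + 6.81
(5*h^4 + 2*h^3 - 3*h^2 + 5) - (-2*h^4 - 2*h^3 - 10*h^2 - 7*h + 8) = 7*h^4 + 4*h^3 + 7*h^2 + 7*h - 3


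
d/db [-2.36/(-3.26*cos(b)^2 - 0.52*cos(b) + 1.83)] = (15.3872*cos(b) + 1.2272)*sin(b)/(3.26*cos(b)^2 + 0.52*cos(b) - 1.83)^2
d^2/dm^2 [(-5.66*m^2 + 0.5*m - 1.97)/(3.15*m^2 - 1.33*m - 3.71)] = (5.6843418860808e-14*m^4 - 37.50264*m^3 - 514.15749*m^2 + 84.57939*m - 213.758188)/(31.255875*m^6 - 39.590775*m^5 - 93.72132*m^4 + 90.905633*m^3 + 110.382888*m^2 - 54.918759*m - 51.064811)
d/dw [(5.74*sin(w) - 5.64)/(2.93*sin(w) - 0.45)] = 13.9422*cos(w)/(2.93*sin(w) - 0.45)^2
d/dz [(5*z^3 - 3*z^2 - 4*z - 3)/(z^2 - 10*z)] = (5*z^4 - 100*z^3 + 34*z^2 + 6*z - 30)/(z^2*(z^2 - 20*z + 100))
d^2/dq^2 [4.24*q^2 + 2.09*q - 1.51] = 8.48000000000000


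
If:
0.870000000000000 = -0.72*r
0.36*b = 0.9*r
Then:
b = -3.02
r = -1.21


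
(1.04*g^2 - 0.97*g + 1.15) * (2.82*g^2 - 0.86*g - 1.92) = 2.9328*g^4 - 3.6298*g^3 + 2.0804*g^2 + 0.8734*g - 2.208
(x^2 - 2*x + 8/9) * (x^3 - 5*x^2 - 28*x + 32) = x^5 - 7*x^4 - 154*x^3/9 + 752*x^2/9 - 800*x/9 + 256/9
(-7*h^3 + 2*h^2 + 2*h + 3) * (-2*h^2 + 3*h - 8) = 14*h^5 - 25*h^4 + 58*h^3 - 16*h^2 - 7*h - 24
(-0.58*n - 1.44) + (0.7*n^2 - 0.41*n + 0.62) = 0.7*n^2 - 0.99*n - 0.82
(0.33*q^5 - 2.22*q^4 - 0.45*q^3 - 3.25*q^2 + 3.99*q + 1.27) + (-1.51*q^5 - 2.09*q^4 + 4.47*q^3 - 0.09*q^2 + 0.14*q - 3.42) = -1.18*q^5 - 4.31*q^4 + 4.02*q^3 - 3.34*q^2 + 4.13*q - 2.15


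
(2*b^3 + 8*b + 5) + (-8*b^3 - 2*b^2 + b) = -6*b^3 - 2*b^2 + 9*b + 5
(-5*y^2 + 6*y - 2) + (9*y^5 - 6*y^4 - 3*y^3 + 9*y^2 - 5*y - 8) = 9*y^5 - 6*y^4 - 3*y^3 + 4*y^2 + y - 10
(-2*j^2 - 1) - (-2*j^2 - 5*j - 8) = 5*j + 7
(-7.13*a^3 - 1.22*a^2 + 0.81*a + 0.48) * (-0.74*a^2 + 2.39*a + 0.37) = 5.2762*a^5 - 16.1379*a^4 - 6.1533*a^3 + 1.1293*a^2 + 1.4469*a + 0.1776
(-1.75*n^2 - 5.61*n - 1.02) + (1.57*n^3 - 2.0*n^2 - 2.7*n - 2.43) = 1.57*n^3 - 3.75*n^2 - 8.31*n - 3.45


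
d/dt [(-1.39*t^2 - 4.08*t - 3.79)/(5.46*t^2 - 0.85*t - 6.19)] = (23.4583*t^2 + 58.595*t + 22.0337)/(29.8116*t^4 - 9.282*t^3 - 66.8723*t^2 + 10.523*t + 38.3161)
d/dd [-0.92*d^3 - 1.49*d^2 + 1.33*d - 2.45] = -2.76*d^2 - 2.98*d + 1.33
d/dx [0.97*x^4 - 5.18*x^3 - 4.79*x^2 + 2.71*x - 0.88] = 3.88*x^3 - 15.54*x^2 - 9.58*x + 2.71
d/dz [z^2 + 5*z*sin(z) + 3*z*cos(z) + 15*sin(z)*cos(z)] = -3*z*sin(z) + 5*z*cos(z) + 2*z + 5*sin(z) + 3*cos(z) + 15*cos(2*z)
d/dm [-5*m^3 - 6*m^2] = 3*m*(-5*m - 4)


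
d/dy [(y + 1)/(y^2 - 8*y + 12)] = (y^2 - 8*y - 2*(y - 4)*(y + 1) + 12)/(y^2 - 8*y + 12)^2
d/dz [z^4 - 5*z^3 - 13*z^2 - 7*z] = 4*z^3 - 15*z^2 - 26*z - 7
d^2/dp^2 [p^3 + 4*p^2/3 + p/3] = 6*p + 8/3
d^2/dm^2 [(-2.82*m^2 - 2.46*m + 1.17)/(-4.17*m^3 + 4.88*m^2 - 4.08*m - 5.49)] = (98.073396*m^6 + 256.660164*m^5 - 832.370364*m^4 - 377.12838*m^3 - 509.115672*m^2 + 695.920086*m - 41.857884)/(72.511713*m^9 - 254.573496*m^8 + 510.75828*m^7 - 327.977297*m^6 - 170.581104*m^5 + 708.947856*m^4 - 210.878613*m^3 - 167.084856*m^2 + 368.914824*m + 165.469149)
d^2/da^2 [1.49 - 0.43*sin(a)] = 0.43*sin(a)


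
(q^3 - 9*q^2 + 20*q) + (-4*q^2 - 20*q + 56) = q^3 - 13*q^2 + 56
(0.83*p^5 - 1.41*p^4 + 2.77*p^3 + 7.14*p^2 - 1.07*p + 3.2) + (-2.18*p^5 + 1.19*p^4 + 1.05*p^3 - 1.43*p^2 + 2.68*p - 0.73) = -1.35*p^5 - 0.22*p^4 + 3.82*p^3 + 5.71*p^2 + 1.61*p + 2.47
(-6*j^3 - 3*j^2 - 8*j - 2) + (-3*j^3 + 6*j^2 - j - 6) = -9*j^3 + 3*j^2 - 9*j - 8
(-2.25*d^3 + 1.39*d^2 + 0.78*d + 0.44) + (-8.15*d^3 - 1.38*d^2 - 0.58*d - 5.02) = -10.4*d^3 + 0.01*d^2 + 0.2*d - 4.58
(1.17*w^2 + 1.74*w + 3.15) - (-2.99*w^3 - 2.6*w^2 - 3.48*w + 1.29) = 2.99*w^3 + 3.77*w^2 + 5.22*w + 1.86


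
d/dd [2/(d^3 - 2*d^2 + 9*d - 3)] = 2*(-3*d^2 + 4*d - 9)/(d^3 - 2*d^2 + 9*d - 3)^2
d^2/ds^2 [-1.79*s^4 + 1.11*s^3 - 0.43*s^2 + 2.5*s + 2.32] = -21.48*s^2 + 6.66*s - 0.86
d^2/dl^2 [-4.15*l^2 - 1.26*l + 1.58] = -8.30000000000000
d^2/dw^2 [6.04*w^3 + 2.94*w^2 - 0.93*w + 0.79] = 36.24*w + 5.88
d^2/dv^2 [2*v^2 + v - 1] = 4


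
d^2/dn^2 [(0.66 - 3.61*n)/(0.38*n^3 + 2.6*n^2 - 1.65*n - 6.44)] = (-3.127704*n^5 - 20.256432*n^4 - 42.90086*n^3 - 81.726024*n^2 - 369.972528*n + 102.4155)/(0.054872*n^9 + 1.12632*n^8 + 6.99162*n^7 + 5.004992*n^6 - 68.53467*n^5 - 85.14042*n^4 + 208.553379*n^3 + 270.89538*n^2 - 205.29432*n - 267.089984)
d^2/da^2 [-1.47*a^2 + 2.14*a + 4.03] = -2.94000000000000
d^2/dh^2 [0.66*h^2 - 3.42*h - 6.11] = 1.32000000000000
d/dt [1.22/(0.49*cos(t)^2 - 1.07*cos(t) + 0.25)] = (1.1956*cos(t) - 1.3054)*sin(t)/(0.49*cos(t)^2 - 1.07*cos(t) + 0.25)^2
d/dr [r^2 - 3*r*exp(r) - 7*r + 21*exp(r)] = -3*r*exp(r) + 2*r + 18*exp(r) - 7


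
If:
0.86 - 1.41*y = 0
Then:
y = 0.61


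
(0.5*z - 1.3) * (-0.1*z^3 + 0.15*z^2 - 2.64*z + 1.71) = -0.05*z^4 + 0.205*z^3 - 1.515*z^2 + 4.287*z - 2.223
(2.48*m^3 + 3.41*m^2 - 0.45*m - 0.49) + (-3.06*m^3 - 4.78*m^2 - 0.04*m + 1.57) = -0.58*m^3 - 1.37*m^2 - 0.49*m + 1.08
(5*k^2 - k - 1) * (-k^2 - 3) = -5*k^4 + k^3 - 14*k^2 + 3*k + 3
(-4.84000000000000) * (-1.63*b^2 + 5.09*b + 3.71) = 7.8892*b^2 - 24.6356*b - 17.9564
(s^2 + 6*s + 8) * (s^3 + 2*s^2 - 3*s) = s^5 + 8*s^4 + 17*s^3 - 2*s^2 - 24*s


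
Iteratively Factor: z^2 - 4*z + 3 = (z - 3)*(z - 1)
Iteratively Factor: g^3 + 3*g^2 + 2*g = (g + 2)*(g^2 + g) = g*(g + 2)*(g + 1)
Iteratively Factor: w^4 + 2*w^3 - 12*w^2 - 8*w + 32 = (w - 2)*(w^3 + 4*w^2 - 4*w - 16) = (w - 2)*(w + 2)*(w^2 + 2*w - 8) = (w - 2)^2*(w + 2)*(w + 4)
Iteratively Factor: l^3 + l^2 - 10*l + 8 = (l - 2)*(l^2 + 3*l - 4) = (l - 2)*(l + 4)*(l - 1)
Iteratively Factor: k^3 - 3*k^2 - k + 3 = (k - 3)*(k^2 - 1) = (k - 3)*(k + 1)*(k - 1)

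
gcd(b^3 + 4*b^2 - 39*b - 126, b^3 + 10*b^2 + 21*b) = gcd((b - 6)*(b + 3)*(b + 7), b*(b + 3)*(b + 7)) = b^2 + 10*b + 21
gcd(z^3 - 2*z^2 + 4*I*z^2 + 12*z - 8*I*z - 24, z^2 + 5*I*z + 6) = z + 6*I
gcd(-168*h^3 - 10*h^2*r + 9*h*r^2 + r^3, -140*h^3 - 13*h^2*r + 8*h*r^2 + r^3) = -28*h^2 + 3*h*r + r^2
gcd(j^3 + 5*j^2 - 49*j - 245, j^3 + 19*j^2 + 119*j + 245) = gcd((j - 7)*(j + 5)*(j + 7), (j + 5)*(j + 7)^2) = j^2 + 12*j + 35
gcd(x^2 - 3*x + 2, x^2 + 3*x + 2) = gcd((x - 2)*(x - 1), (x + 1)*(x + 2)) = 1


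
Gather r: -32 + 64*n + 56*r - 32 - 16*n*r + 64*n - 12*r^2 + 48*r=128*n - 12*r^2 + r*(104 - 16*n) - 64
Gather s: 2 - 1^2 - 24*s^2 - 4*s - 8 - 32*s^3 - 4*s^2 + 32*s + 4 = -32*s^3 - 28*s^2 + 28*s - 3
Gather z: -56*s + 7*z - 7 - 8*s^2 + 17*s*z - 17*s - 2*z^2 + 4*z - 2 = -8*s^2 - 73*s - 2*z^2 + z*(17*s + 11) - 9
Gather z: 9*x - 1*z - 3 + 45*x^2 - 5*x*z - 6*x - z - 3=45*x^2 + 3*x + z*(-5*x - 2) - 6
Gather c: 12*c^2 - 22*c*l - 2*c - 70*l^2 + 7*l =12*c^2 + c*(-22*l - 2) - 70*l^2 + 7*l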